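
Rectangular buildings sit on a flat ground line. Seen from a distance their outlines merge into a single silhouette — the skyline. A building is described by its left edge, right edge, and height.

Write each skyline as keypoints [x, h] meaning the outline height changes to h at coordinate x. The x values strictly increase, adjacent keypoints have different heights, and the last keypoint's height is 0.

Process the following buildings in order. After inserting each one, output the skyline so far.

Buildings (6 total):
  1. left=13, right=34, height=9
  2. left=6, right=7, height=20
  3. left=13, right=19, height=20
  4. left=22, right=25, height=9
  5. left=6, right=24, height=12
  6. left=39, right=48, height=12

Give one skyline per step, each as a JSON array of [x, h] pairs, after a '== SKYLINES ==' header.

== SKYLINES ==
[[13,9],[34,0]]
[[6,20],[7,0],[13,9],[34,0]]
[[6,20],[7,0],[13,20],[19,9],[34,0]]
[[6,20],[7,0],[13,20],[19,9],[34,0]]
[[6,20],[7,12],[13,20],[19,12],[24,9],[34,0]]
[[6,20],[7,12],[13,20],[19,12],[24,9],[34,0],[39,12],[48,0]]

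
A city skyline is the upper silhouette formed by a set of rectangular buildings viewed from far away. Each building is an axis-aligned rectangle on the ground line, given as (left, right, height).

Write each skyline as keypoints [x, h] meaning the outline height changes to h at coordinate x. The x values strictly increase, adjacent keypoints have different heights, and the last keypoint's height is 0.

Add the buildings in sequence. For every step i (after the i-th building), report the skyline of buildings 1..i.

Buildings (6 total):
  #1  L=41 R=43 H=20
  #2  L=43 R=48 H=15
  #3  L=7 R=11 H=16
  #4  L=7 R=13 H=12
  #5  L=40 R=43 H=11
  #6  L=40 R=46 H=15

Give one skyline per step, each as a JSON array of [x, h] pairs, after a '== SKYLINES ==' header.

== SKYLINES ==
[[41,20],[43,0]]
[[41,20],[43,15],[48,0]]
[[7,16],[11,0],[41,20],[43,15],[48,0]]
[[7,16],[11,12],[13,0],[41,20],[43,15],[48,0]]
[[7,16],[11,12],[13,0],[40,11],[41,20],[43,15],[48,0]]
[[7,16],[11,12],[13,0],[40,15],[41,20],[43,15],[48,0]]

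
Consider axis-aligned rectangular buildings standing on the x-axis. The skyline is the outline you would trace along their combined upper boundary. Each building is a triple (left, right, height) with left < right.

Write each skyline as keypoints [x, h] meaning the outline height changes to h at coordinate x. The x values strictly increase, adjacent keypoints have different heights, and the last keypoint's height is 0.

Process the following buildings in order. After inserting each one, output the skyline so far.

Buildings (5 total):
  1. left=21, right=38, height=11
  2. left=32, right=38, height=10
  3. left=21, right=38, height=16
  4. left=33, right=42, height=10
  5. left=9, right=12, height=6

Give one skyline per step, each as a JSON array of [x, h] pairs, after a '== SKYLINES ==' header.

== SKYLINES ==
[[21,11],[38,0]]
[[21,11],[38,0]]
[[21,16],[38,0]]
[[21,16],[38,10],[42,0]]
[[9,6],[12,0],[21,16],[38,10],[42,0]]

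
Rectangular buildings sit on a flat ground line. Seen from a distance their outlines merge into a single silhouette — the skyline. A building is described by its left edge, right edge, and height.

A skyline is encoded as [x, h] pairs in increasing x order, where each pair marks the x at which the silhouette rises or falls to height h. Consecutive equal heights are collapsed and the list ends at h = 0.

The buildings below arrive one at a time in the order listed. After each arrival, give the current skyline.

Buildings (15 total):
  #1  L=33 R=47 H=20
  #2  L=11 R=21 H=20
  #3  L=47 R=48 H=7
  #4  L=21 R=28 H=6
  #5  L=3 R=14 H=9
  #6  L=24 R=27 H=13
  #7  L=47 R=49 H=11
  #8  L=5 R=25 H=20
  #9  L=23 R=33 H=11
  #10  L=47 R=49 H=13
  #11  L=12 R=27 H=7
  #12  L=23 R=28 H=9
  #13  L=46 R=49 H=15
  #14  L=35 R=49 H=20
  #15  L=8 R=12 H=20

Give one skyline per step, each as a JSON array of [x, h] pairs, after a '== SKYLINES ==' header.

== SKYLINES ==
[[33,20],[47,0]]
[[11,20],[21,0],[33,20],[47,0]]
[[11,20],[21,0],[33,20],[47,7],[48,0]]
[[11,20],[21,6],[28,0],[33,20],[47,7],[48,0]]
[[3,9],[11,20],[21,6],[28,0],[33,20],[47,7],[48,0]]
[[3,9],[11,20],[21,6],[24,13],[27,6],[28,0],[33,20],[47,7],[48,0]]
[[3,9],[11,20],[21,6],[24,13],[27,6],[28,0],[33,20],[47,11],[49,0]]
[[3,9],[5,20],[25,13],[27,6],[28,0],[33,20],[47,11],[49,0]]
[[3,9],[5,20],[25,13],[27,11],[33,20],[47,11],[49,0]]
[[3,9],[5,20],[25,13],[27,11],[33,20],[47,13],[49,0]]
[[3,9],[5,20],[25,13],[27,11],[33,20],[47,13],[49,0]]
[[3,9],[5,20],[25,13],[27,11],[33,20],[47,13],[49,0]]
[[3,9],[5,20],[25,13],[27,11],[33,20],[47,15],[49,0]]
[[3,9],[5,20],[25,13],[27,11],[33,20],[49,0]]
[[3,9],[5,20],[25,13],[27,11],[33,20],[49,0]]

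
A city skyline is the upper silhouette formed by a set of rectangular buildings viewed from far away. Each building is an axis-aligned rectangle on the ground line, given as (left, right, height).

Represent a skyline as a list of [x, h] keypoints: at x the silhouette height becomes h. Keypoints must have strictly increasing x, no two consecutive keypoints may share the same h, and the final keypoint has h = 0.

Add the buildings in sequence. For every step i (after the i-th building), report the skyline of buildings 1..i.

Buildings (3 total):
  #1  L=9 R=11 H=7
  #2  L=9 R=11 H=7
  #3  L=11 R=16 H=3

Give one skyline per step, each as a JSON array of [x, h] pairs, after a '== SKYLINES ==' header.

== SKYLINES ==
[[9,7],[11,0]]
[[9,7],[11,0]]
[[9,7],[11,3],[16,0]]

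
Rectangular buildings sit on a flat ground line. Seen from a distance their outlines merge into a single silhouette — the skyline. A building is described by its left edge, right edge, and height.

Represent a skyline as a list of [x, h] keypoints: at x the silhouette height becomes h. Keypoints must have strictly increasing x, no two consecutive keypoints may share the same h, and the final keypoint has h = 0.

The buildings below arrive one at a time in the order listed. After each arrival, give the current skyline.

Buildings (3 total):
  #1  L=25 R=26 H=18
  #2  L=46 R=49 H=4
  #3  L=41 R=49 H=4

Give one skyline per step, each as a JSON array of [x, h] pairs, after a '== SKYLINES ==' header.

== SKYLINES ==
[[25,18],[26,0]]
[[25,18],[26,0],[46,4],[49,0]]
[[25,18],[26,0],[41,4],[49,0]]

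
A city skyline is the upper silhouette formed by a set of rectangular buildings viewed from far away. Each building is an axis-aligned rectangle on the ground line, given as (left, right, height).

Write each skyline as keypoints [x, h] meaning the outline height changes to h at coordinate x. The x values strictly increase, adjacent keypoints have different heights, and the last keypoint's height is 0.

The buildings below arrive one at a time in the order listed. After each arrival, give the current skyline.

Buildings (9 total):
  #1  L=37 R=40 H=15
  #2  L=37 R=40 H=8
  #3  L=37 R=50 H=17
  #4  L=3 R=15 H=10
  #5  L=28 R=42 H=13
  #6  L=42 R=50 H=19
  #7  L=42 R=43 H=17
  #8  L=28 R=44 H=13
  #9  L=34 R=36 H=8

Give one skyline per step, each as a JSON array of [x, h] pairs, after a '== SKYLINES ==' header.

== SKYLINES ==
[[37,15],[40,0]]
[[37,15],[40,0]]
[[37,17],[50,0]]
[[3,10],[15,0],[37,17],[50,0]]
[[3,10],[15,0],[28,13],[37,17],[50,0]]
[[3,10],[15,0],[28,13],[37,17],[42,19],[50,0]]
[[3,10],[15,0],[28,13],[37,17],[42,19],[50,0]]
[[3,10],[15,0],[28,13],[37,17],[42,19],[50,0]]
[[3,10],[15,0],[28,13],[37,17],[42,19],[50,0]]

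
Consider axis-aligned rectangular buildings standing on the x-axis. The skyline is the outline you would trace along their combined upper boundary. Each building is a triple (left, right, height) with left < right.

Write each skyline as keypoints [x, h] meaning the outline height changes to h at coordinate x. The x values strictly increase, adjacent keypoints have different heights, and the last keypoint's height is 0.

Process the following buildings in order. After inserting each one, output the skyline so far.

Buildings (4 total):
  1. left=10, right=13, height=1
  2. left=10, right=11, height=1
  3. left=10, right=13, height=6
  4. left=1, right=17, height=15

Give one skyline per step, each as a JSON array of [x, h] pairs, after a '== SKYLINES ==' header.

== SKYLINES ==
[[10,1],[13,0]]
[[10,1],[13,0]]
[[10,6],[13,0]]
[[1,15],[17,0]]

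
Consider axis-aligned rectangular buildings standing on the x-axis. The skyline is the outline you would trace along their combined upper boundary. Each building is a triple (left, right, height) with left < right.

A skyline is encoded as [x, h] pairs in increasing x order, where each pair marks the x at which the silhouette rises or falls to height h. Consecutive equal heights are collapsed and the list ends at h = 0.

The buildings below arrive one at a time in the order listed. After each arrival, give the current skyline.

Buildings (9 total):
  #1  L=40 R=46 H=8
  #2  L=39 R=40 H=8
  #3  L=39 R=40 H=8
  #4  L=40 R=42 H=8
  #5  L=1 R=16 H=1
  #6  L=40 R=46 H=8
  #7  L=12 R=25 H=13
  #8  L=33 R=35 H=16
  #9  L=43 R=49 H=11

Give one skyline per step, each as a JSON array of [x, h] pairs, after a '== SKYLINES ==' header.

== SKYLINES ==
[[40,8],[46,0]]
[[39,8],[46,0]]
[[39,8],[46,0]]
[[39,8],[46,0]]
[[1,1],[16,0],[39,8],[46,0]]
[[1,1],[16,0],[39,8],[46,0]]
[[1,1],[12,13],[25,0],[39,8],[46,0]]
[[1,1],[12,13],[25,0],[33,16],[35,0],[39,8],[46,0]]
[[1,1],[12,13],[25,0],[33,16],[35,0],[39,8],[43,11],[49,0]]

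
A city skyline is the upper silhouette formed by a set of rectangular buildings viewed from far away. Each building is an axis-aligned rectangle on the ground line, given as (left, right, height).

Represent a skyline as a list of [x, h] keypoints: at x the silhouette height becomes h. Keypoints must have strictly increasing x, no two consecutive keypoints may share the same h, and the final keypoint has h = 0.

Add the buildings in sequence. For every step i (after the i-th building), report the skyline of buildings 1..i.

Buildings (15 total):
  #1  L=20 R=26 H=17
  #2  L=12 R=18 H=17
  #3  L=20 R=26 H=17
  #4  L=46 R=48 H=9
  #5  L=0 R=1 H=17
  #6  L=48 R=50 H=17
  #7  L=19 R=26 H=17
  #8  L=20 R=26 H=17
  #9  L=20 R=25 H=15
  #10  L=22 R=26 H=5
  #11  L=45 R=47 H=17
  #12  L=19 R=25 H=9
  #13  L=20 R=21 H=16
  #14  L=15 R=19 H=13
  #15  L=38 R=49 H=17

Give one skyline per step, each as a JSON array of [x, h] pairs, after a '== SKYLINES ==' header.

== SKYLINES ==
[[20,17],[26,0]]
[[12,17],[18,0],[20,17],[26,0]]
[[12,17],[18,0],[20,17],[26,0]]
[[12,17],[18,0],[20,17],[26,0],[46,9],[48,0]]
[[0,17],[1,0],[12,17],[18,0],[20,17],[26,0],[46,9],[48,0]]
[[0,17],[1,0],[12,17],[18,0],[20,17],[26,0],[46,9],[48,17],[50,0]]
[[0,17],[1,0],[12,17],[18,0],[19,17],[26,0],[46,9],[48,17],[50,0]]
[[0,17],[1,0],[12,17],[18,0],[19,17],[26,0],[46,9],[48,17],[50,0]]
[[0,17],[1,0],[12,17],[18,0],[19,17],[26,0],[46,9],[48,17],[50,0]]
[[0,17],[1,0],[12,17],[18,0],[19,17],[26,0],[46,9],[48,17],[50,0]]
[[0,17],[1,0],[12,17],[18,0],[19,17],[26,0],[45,17],[47,9],[48,17],[50,0]]
[[0,17],[1,0],[12,17],[18,0],[19,17],[26,0],[45,17],[47,9],[48,17],[50,0]]
[[0,17],[1,0],[12,17],[18,0],[19,17],[26,0],[45,17],[47,9],[48,17],[50,0]]
[[0,17],[1,0],[12,17],[18,13],[19,17],[26,0],[45,17],[47,9],[48,17],[50,0]]
[[0,17],[1,0],[12,17],[18,13],[19,17],[26,0],[38,17],[50,0]]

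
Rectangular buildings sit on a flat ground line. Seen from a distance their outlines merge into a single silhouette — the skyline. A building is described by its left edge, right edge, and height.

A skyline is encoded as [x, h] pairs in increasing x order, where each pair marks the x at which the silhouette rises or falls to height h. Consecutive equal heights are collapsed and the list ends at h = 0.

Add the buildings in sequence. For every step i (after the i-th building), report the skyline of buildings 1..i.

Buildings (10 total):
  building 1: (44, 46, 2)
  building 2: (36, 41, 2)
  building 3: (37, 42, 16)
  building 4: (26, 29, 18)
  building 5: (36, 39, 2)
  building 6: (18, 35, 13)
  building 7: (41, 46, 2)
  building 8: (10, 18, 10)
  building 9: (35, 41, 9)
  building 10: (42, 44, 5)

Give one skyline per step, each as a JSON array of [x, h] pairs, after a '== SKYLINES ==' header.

== SKYLINES ==
[[44,2],[46,0]]
[[36,2],[41,0],[44,2],[46,0]]
[[36,2],[37,16],[42,0],[44,2],[46,0]]
[[26,18],[29,0],[36,2],[37,16],[42,0],[44,2],[46,0]]
[[26,18],[29,0],[36,2],[37,16],[42,0],[44,2],[46,0]]
[[18,13],[26,18],[29,13],[35,0],[36,2],[37,16],[42,0],[44,2],[46,0]]
[[18,13],[26,18],[29,13],[35,0],[36,2],[37,16],[42,2],[46,0]]
[[10,10],[18,13],[26,18],[29,13],[35,0],[36,2],[37,16],[42,2],[46,0]]
[[10,10],[18,13],[26,18],[29,13],[35,9],[37,16],[42,2],[46,0]]
[[10,10],[18,13],[26,18],[29,13],[35,9],[37,16],[42,5],[44,2],[46,0]]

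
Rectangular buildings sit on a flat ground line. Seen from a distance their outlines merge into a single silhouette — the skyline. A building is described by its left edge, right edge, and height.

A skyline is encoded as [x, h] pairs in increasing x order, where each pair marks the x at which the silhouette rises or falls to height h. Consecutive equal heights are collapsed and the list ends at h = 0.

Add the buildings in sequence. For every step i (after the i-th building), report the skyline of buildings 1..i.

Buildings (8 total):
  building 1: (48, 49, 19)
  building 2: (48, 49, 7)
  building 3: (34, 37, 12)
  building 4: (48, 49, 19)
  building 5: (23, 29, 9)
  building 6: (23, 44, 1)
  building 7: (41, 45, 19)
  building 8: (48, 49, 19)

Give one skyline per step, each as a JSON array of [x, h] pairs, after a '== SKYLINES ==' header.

== SKYLINES ==
[[48,19],[49,0]]
[[48,19],[49,0]]
[[34,12],[37,0],[48,19],[49,0]]
[[34,12],[37,0],[48,19],[49,0]]
[[23,9],[29,0],[34,12],[37,0],[48,19],[49,0]]
[[23,9],[29,1],[34,12],[37,1],[44,0],[48,19],[49,0]]
[[23,9],[29,1],[34,12],[37,1],[41,19],[45,0],[48,19],[49,0]]
[[23,9],[29,1],[34,12],[37,1],[41,19],[45,0],[48,19],[49,0]]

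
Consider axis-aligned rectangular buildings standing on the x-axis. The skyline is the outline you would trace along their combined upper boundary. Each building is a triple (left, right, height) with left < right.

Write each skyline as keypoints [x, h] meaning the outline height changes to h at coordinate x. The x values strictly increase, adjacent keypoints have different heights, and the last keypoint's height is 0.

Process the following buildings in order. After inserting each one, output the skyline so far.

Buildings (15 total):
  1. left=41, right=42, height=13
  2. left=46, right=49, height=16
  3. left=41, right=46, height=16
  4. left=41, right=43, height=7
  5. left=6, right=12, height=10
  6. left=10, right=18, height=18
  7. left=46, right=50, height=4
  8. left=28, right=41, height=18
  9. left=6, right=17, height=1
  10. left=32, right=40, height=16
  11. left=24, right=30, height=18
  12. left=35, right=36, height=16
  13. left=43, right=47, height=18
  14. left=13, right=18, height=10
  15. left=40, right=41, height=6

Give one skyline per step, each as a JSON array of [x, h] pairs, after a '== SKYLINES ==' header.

== SKYLINES ==
[[41,13],[42,0]]
[[41,13],[42,0],[46,16],[49,0]]
[[41,16],[49,0]]
[[41,16],[49,0]]
[[6,10],[12,0],[41,16],[49,0]]
[[6,10],[10,18],[18,0],[41,16],[49,0]]
[[6,10],[10,18],[18,0],[41,16],[49,4],[50,0]]
[[6,10],[10,18],[18,0],[28,18],[41,16],[49,4],[50,0]]
[[6,10],[10,18],[18,0],[28,18],[41,16],[49,4],[50,0]]
[[6,10],[10,18],[18,0],[28,18],[41,16],[49,4],[50,0]]
[[6,10],[10,18],[18,0],[24,18],[41,16],[49,4],[50,0]]
[[6,10],[10,18],[18,0],[24,18],[41,16],[49,4],[50,0]]
[[6,10],[10,18],[18,0],[24,18],[41,16],[43,18],[47,16],[49,4],[50,0]]
[[6,10],[10,18],[18,0],[24,18],[41,16],[43,18],[47,16],[49,4],[50,0]]
[[6,10],[10,18],[18,0],[24,18],[41,16],[43,18],[47,16],[49,4],[50,0]]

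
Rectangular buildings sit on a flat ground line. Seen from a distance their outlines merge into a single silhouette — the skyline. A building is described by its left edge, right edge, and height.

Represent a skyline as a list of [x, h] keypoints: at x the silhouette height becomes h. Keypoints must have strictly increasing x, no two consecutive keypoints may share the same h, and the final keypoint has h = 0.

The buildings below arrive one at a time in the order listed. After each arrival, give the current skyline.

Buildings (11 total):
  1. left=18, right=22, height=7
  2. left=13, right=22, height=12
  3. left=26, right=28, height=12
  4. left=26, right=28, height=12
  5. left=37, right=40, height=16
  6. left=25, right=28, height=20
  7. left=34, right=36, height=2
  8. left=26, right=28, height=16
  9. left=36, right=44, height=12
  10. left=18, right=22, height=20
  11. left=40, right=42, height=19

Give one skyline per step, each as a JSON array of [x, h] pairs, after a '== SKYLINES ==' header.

== SKYLINES ==
[[18,7],[22,0]]
[[13,12],[22,0]]
[[13,12],[22,0],[26,12],[28,0]]
[[13,12],[22,0],[26,12],[28,0]]
[[13,12],[22,0],[26,12],[28,0],[37,16],[40,0]]
[[13,12],[22,0],[25,20],[28,0],[37,16],[40,0]]
[[13,12],[22,0],[25,20],[28,0],[34,2],[36,0],[37,16],[40,0]]
[[13,12],[22,0],[25,20],[28,0],[34,2],[36,0],[37,16],[40,0]]
[[13,12],[22,0],[25,20],[28,0],[34,2],[36,12],[37,16],[40,12],[44,0]]
[[13,12],[18,20],[22,0],[25,20],[28,0],[34,2],[36,12],[37,16],[40,12],[44,0]]
[[13,12],[18,20],[22,0],[25,20],[28,0],[34,2],[36,12],[37,16],[40,19],[42,12],[44,0]]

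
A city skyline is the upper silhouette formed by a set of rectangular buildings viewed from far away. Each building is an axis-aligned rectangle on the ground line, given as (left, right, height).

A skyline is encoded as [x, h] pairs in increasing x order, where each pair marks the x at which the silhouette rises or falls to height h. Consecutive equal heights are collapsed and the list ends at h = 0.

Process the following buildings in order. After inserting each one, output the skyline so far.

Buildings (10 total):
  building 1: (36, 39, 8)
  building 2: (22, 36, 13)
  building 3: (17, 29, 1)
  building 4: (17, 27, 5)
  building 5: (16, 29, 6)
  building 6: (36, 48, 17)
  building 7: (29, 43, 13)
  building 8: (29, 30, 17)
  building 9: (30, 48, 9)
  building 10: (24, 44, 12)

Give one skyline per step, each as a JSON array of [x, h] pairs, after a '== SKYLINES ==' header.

== SKYLINES ==
[[36,8],[39,0]]
[[22,13],[36,8],[39,0]]
[[17,1],[22,13],[36,8],[39,0]]
[[17,5],[22,13],[36,8],[39,0]]
[[16,6],[22,13],[36,8],[39,0]]
[[16,6],[22,13],[36,17],[48,0]]
[[16,6],[22,13],[36,17],[48,0]]
[[16,6],[22,13],[29,17],[30,13],[36,17],[48,0]]
[[16,6],[22,13],[29,17],[30,13],[36,17],[48,0]]
[[16,6],[22,13],[29,17],[30,13],[36,17],[48,0]]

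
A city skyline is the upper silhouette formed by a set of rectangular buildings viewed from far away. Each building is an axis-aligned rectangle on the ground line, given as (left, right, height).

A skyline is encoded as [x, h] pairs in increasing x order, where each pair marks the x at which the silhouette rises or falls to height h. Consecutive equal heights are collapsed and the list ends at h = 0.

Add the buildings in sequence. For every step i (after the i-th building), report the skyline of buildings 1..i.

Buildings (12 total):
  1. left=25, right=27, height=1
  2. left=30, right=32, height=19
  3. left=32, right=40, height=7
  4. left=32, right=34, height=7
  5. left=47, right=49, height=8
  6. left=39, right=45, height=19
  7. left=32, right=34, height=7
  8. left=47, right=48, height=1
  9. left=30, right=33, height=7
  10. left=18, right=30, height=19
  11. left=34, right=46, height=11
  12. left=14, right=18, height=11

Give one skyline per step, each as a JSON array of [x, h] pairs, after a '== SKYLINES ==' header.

== SKYLINES ==
[[25,1],[27,0]]
[[25,1],[27,0],[30,19],[32,0]]
[[25,1],[27,0],[30,19],[32,7],[40,0]]
[[25,1],[27,0],[30,19],[32,7],[40,0]]
[[25,1],[27,0],[30,19],[32,7],[40,0],[47,8],[49,0]]
[[25,1],[27,0],[30,19],[32,7],[39,19],[45,0],[47,8],[49,0]]
[[25,1],[27,0],[30,19],[32,7],[39,19],[45,0],[47,8],[49,0]]
[[25,1],[27,0],[30,19],[32,7],[39,19],[45,0],[47,8],[49,0]]
[[25,1],[27,0],[30,19],[32,7],[39,19],[45,0],[47,8],[49,0]]
[[18,19],[32,7],[39,19],[45,0],[47,8],[49,0]]
[[18,19],[32,7],[34,11],[39,19],[45,11],[46,0],[47,8],[49,0]]
[[14,11],[18,19],[32,7],[34,11],[39,19],[45,11],[46,0],[47,8],[49,0]]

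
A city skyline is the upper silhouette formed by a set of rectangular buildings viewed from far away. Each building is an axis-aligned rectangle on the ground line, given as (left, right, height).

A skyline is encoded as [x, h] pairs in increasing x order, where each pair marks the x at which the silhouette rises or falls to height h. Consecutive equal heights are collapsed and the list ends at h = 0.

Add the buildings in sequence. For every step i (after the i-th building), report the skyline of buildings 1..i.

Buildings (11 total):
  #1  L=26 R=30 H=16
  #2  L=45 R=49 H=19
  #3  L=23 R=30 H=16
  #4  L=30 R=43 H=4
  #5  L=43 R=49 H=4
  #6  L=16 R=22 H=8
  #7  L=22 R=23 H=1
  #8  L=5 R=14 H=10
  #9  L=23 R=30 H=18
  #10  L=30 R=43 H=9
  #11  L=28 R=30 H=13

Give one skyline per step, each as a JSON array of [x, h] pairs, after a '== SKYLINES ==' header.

== SKYLINES ==
[[26,16],[30,0]]
[[26,16],[30,0],[45,19],[49,0]]
[[23,16],[30,0],[45,19],[49,0]]
[[23,16],[30,4],[43,0],[45,19],[49,0]]
[[23,16],[30,4],[45,19],[49,0]]
[[16,8],[22,0],[23,16],[30,4],[45,19],[49,0]]
[[16,8],[22,1],[23,16],[30,4],[45,19],[49,0]]
[[5,10],[14,0],[16,8],[22,1],[23,16],[30,4],[45,19],[49,0]]
[[5,10],[14,0],[16,8],[22,1],[23,18],[30,4],[45,19],[49,0]]
[[5,10],[14,0],[16,8],[22,1],[23,18],[30,9],[43,4],[45,19],[49,0]]
[[5,10],[14,0],[16,8],[22,1],[23,18],[30,9],[43,4],[45,19],[49,0]]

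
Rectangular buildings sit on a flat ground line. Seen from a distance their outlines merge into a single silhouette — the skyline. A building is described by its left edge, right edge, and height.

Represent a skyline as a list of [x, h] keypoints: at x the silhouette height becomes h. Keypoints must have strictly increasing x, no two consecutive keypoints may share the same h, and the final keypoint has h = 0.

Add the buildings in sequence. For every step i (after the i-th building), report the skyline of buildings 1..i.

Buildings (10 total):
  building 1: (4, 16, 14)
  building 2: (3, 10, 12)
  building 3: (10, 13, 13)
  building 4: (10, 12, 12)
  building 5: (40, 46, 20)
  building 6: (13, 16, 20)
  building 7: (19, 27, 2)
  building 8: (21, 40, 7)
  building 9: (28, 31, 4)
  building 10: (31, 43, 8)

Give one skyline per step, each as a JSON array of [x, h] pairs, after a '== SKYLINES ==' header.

== SKYLINES ==
[[4,14],[16,0]]
[[3,12],[4,14],[16,0]]
[[3,12],[4,14],[16,0]]
[[3,12],[4,14],[16,0]]
[[3,12],[4,14],[16,0],[40,20],[46,0]]
[[3,12],[4,14],[13,20],[16,0],[40,20],[46,0]]
[[3,12],[4,14],[13,20],[16,0],[19,2],[27,0],[40,20],[46,0]]
[[3,12],[4,14],[13,20],[16,0],[19,2],[21,7],[40,20],[46,0]]
[[3,12],[4,14],[13,20],[16,0],[19,2],[21,7],[40,20],[46,0]]
[[3,12],[4,14],[13,20],[16,0],[19,2],[21,7],[31,8],[40,20],[46,0]]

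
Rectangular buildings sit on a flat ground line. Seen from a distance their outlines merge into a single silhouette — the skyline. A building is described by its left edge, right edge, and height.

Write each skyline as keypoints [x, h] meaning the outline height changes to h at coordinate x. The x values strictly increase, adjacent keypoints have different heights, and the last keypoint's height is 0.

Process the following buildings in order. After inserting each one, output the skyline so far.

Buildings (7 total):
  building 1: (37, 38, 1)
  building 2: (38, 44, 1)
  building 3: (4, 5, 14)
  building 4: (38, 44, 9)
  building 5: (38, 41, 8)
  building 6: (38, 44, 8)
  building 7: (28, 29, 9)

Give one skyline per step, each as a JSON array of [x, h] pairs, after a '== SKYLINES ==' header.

== SKYLINES ==
[[37,1],[38,0]]
[[37,1],[44,0]]
[[4,14],[5,0],[37,1],[44,0]]
[[4,14],[5,0],[37,1],[38,9],[44,0]]
[[4,14],[5,0],[37,1],[38,9],[44,0]]
[[4,14],[5,0],[37,1],[38,9],[44,0]]
[[4,14],[5,0],[28,9],[29,0],[37,1],[38,9],[44,0]]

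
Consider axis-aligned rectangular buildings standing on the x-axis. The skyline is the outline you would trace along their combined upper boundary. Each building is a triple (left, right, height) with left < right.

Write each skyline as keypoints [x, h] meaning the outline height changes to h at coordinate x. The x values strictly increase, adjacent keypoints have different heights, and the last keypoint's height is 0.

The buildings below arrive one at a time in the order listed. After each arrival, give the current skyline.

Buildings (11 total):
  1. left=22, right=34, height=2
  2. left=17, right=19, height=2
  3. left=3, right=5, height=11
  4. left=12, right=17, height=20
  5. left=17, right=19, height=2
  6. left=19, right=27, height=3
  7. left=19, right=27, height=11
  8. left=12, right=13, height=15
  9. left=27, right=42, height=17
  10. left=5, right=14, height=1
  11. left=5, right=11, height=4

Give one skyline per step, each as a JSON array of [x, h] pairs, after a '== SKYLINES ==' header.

== SKYLINES ==
[[22,2],[34,0]]
[[17,2],[19,0],[22,2],[34,0]]
[[3,11],[5,0],[17,2],[19,0],[22,2],[34,0]]
[[3,11],[5,0],[12,20],[17,2],[19,0],[22,2],[34,0]]
[[3,11],[5,0],[12,20],[17,2],[19,0],[22,2],[34,0]]
[[3,11],[5,0],[12,20],[17,2],[19,3],[27,2],[34,0]]
[[3,11],[5,0],[12,20],[17,2],[19,11],[27,2],[34,0]]
[[3,11],[5,0],[12,20],[17,2],[19,11],[27,2],[34,0]]
[[3,11],[5,0],[12,20],[17,2],[19,11],[27,17],[42,0]]
[[3,11],[5,1],[12,20],[17,2],[19,11],[27,17],[42,0]]
[[3,11],[5,4],[11,1],[12,20],[17,2],[19,11],[27,17],[42,0]]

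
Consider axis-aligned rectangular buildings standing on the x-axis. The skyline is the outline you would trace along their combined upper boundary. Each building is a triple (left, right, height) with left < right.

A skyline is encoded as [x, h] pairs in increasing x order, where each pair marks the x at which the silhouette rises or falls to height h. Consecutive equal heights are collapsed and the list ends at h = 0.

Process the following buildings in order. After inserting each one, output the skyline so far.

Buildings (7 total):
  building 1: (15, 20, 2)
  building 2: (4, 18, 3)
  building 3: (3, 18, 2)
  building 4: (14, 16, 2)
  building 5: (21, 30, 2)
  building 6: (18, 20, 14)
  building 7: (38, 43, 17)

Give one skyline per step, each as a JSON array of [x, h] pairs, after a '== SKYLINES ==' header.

== SKYLINES ==
[[15,2],[20,0]]
[[4,3],[18,2],[20,0]]
[[3,2],[4,3],[18,2],[20,0]]
[[3,2],[4,3],[18,2],[20,0]]
[[3,2],[4,3],[18,2],[20,0],[21,2],[30,0]]
[[3,2],[4,3],[18,14],[20,0],[21,2],[30,0]]
[[3,2],[4,3],[18,14],[20,0],[21,2],[30,0],[38,17],[43,0]]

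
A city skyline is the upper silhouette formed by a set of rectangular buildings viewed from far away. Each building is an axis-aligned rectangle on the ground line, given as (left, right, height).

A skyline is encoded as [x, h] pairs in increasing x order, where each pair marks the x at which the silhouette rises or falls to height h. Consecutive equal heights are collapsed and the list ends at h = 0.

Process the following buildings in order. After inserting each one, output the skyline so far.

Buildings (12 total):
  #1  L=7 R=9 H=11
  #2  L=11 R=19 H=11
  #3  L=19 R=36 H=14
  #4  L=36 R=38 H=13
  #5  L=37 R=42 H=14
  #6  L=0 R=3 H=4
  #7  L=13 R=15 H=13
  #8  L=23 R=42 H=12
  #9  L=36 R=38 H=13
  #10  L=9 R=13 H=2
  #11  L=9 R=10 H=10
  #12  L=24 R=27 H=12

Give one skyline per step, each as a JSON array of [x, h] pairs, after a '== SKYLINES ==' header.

== SKYLINES ==
[[7,11],[9,0]]
[[7,11],[9,0],[11,11],[19,0]]
[[7,11],[9,0],[11,11],[19,14],[36,0]]
[[7,11],[9,0],[11,11],[19,14],[36,13],[38,0]]
[[7,11],[9,0],[11,11],[19,14],[36,13],[37,14],[42,0]]
[[0,4],[3,0],[7,11],[9,0],[11,11],[19,14],[36,13],[37,14],[42,0]]
[[0,4],[3,0],[7,11],[9,0],[11,11],[13,13],[15,11],[19,14],[36,13],[37,14],[42,0]]
[[0,4],[3,0],[7,11],[9,0],[11,11],[13,13],[15,11],[19,14],[36,13],[37,14],[42,0]]
[[0,4],[3,0],[7,11],[9,0],[11,11],[13,13],[15,11],[19,14],[36,13],[37,14],[42,0]]
[[0,4],[3,0],[7,11],[9,2],[11,11],[13,13],[15,11],[19,14],[36,13],[37,14],[42,0]]
[[0,4],[3,0],[7,11],[9,10],[10,2],[11,11],[13,13],[15,11],[19,14],[36,13],[37,14],[42,0]]
[[0,4],[3,0],[7,11],[9,10],[10,2],[11,11],[13,13],[15,11],[19,14],[36,13],[37,14],[42,0]]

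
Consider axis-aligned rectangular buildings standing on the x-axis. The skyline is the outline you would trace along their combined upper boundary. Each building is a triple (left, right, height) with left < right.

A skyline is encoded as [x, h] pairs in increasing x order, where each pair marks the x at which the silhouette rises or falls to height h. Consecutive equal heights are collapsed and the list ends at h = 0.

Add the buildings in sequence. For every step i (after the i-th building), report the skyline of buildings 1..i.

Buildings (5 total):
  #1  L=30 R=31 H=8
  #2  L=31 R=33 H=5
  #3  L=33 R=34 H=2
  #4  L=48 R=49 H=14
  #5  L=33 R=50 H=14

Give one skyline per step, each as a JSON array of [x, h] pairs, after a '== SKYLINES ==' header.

== SKYLINES ==
[[30,8],[31,0]]
[[30,8],[31,5],[33,0]]
[[30,8],[31,5],[33,2],[34,0]]
[[30,8],[31,5],[33,2],[34,0],[48,14],[49,0]]
[[30,8],[31,5],[33,14],[50,0]]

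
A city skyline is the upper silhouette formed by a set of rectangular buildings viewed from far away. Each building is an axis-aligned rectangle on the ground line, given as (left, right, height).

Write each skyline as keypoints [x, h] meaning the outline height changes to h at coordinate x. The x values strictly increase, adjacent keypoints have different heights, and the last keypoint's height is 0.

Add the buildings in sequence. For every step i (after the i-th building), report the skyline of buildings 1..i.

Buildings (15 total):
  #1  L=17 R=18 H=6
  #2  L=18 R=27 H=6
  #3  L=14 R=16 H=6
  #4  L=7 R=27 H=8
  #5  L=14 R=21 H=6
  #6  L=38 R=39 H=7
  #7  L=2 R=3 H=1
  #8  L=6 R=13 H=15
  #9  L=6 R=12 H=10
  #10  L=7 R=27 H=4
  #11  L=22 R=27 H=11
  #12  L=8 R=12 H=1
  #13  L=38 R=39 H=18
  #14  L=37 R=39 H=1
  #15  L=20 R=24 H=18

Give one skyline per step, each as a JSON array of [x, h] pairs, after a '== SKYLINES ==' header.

== SKYLINES ==
[[17,6],[18,0]]
[[17,6],[27,0]]
[[14,6],[16,0],[17,6],[27,0]]
[[7,8],[27,0]]
[[7,8],[27,0]]
[[7,8],[27,0],[38,7],[39,0]]
[[2,1],[3,0],[7,8],[27,0],[38,7],[39,0]]
[[2,1],[3,0],[6,15],[13,8],[27,0],[38,7],[39,0]]
[[2,1],[3,0],[6,15],[13,8],[27,0],[38,7],[39,0]]
[[2,1],[3,0],[6,15],[13,8],[27,0],[38,7],[39,0]]
[[2,1],[3,0],[6,15],[13,8],[22,11],[27,0],[38,7],[39,0]]
[[2,1],[3,0],[6,15],[13,8],[22,11],[27,0],[38,7],[39,0]]
[[2,1],[3,0],[6,15],[13,8],[22,11],[27,0],[38,18],[39,0]]
[[2,1],[3,0],[6,15],[13,8],[22,11],[27,0],[37,1],[38,18],[39,0]]
[[2,1],[3,0],[6,15],[13,8],[20,18],[24,11],[27,0],[37,1],[38,18],[39,0]]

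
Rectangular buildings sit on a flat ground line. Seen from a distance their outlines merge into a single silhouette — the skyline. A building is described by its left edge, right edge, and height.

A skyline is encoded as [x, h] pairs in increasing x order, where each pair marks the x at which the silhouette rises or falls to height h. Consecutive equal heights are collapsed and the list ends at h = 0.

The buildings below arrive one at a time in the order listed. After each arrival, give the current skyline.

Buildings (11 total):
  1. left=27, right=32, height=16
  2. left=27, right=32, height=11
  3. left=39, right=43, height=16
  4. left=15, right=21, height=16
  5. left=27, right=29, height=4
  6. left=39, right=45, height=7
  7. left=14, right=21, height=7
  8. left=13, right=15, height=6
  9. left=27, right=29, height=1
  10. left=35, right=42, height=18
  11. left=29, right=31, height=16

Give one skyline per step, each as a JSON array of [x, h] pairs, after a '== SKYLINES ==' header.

== SKYLINES ==
[[27,16],[32,0]]
[[27,16],[32,0]]
[[27,16],[32,0],[39,16],[43,0]]
[[15,16],[21,0],[27,16],[32,0],[39,16],[43,0]]
[[15,16],[21,0],[27,16],[32,0],[39,16],[43,0]]
[[15,16],[21,0],[27,16],[32,0],[39,16],[43,7],[45,0]]
[[14,7],[15,16],[21,0],[27,16],[32,0],[39,16],[43,7],[45,0]]
[[13,6],[14,7],[15,16],[21,0],[27,16],[32,0],[39,16],[43,7],[45,0]]
[[13,6],[14,7],[15,16],[21,0],[27,16],[32,0],[39,16],[43,7],[45,0]]
[[13,6],[14,7],[15,16],[21,0],[27,16],[32,0],[35,18],[42,16],[43,7],[45,0]]
[[13,6],[14,7],[15,16],[21,0],[27,16],[32,0],[35,18],[42,16],[43,7],[45,0]]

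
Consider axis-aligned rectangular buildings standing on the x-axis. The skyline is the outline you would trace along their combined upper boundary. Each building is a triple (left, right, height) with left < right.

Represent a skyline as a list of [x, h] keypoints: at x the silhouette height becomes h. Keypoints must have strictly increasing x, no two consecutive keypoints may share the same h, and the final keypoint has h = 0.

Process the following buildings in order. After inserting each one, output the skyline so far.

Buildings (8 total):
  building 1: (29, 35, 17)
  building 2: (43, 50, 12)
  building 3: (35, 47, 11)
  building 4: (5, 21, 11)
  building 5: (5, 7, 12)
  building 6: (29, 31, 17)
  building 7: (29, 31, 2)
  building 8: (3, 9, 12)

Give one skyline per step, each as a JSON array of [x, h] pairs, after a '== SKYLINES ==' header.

== SKYLINES ==
[[29,17],[35,0]]
[[29,17],[35,0],[43,12],[50,0]]
[[29,17],[35,11],[43,12],[50,0]]
[[5,11],[21,0],[29,17],[35,11],[43,12],[50,0]]
[[5,12],[7,11],[21,0],[29,17],[35,11],[43,12],[50,0]]
[[5,12],[7,11],[21,0],[29,17],[35,11],[43,12],[50,0]]
[[5,12],[7,11],[21,0],[29,17],[35,11],[43,12],[50,0]]
[[3,12],[9,11],[21,0],[29,17],[35,11],[43,12],[50,0]]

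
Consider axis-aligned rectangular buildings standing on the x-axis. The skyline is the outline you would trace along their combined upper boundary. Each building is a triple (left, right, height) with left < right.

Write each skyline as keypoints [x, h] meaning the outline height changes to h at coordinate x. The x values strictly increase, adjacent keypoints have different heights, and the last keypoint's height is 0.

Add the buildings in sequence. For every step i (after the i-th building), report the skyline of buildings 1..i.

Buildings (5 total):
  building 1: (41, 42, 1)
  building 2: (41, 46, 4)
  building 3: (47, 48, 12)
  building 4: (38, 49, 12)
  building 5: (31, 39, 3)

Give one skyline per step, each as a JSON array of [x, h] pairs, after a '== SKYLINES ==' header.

== SKYLINES ==
[[41,1],[42,0]]
[[41,4],[46,0]]
[[41,4],[46,0],[47,12],[48,0]]
[[38,12],[49,0]]
[[31,3],[38,12],[49,0]]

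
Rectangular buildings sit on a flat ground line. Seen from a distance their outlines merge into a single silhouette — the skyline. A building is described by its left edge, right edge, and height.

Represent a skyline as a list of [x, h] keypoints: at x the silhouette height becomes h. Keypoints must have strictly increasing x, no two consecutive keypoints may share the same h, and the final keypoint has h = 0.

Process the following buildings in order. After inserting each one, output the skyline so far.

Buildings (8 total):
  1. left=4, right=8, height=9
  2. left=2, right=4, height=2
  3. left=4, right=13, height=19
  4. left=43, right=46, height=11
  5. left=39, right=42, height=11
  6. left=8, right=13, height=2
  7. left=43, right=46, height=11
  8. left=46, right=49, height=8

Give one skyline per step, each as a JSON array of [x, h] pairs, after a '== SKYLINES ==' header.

== SKYLINES ==
[[4,9],[8,0]]
[[2,2],[4,9],[8,0]]
[[2,2],[4,19],[13,0]]
[[2,2],[4,19],[13,0],[43,11],[46,0]]
[[2,2],[4,19],[13,0],[39,11],[42,0],[43,11],[46,0]]
[[2,2],[4,19],[13,0],[39,11],[42,0],[43,11],[46,0]]
[[2,2],[4,19],[13,0],[39,11],[42,0],[43,11],[46,0]]
[[2,2],[4,19],[13,0],[39,11],[42,0],[43,11],[46,8],[49,0]]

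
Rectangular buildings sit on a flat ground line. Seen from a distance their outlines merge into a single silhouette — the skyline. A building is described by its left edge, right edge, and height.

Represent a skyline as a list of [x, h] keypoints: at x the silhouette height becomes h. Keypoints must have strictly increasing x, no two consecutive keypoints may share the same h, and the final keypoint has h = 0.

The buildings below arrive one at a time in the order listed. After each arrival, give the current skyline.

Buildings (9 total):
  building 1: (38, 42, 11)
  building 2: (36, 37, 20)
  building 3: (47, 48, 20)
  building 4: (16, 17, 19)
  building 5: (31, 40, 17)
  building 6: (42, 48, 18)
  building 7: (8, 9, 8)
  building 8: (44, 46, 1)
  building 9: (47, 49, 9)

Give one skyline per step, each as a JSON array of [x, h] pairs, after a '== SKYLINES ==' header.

== SKYLINES ==
[[38,11],[42,0]]
[[36,20],[37,0],[38,11],[42,0]]
[[36,20],[37,0],[38,11],[42,0],[47,20],[48,0]]
[[16,19],[17,0],[36,20],[37,0],[38,11],[42,0],[47,20],[48,0]]
[[16,19],[17,0],[31,17],[36,20],[37,17],[40,11],[42,0],[47,20],[48,0]]
[[16,19],[17,0],[31,17],[36,20],[37,17],[40,11],[42,18],[47,20],[48,0]]
[[8,8],[9,0],[16,19],[17,0],[31,17],[36,20],[37,17],[40,11],[42,18],[47,20],[48,0]]
[[8,8],[9,0],[16,19],[17,0],[31,17],[36,20],[37,17],[40,11],[42,18],[47,20],[48,0]]
[[8,8],[9,0],[16,19],[17,0],[31,17],[36,20],[37,17],[40,11],[42,18],[47,20],[48,9],[49,0]]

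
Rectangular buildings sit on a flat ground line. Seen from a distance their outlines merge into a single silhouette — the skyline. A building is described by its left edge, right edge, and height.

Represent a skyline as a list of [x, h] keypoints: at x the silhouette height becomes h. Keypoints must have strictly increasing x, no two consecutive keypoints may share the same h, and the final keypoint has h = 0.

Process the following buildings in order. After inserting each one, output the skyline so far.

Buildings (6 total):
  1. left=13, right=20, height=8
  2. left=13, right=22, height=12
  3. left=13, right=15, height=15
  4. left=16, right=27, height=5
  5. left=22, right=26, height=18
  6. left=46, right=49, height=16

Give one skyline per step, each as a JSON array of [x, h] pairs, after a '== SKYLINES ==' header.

== SKYLINES ==
[[13,8],[20,0]]
[[13,12],[22,0]]
[[13,15],[15,12],[22,0]]
[[13,15],[15,12],[22,5],[27,0]]
[[13,15],[15,12],[22,18],[26,5],[27,0]]
[[13,15],[15,12],[22,18],[26,5],[27,0],[46,16],[49,0]]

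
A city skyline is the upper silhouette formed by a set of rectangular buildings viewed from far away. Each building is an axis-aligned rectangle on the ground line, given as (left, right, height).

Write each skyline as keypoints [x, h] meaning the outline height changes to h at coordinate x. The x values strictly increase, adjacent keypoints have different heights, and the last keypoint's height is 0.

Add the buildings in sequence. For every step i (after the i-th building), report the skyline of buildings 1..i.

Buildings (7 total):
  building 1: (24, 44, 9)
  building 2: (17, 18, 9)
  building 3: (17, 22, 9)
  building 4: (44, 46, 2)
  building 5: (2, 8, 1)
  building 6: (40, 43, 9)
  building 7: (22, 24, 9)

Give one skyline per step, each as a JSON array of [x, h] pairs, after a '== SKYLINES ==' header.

== SKYLINES ==
[[24,9],[44,0]]
[[17,9],[18,0],[24,9],[44,0]]
[[17,9],[22,0],[24,9],[44,0]]
[[17,9],[22,0],[24,9],[44,2],[46,0]]
[[2,1],[8,0],[17,9],[22,0],[24,9],[44,2],[46,0]]
[[2,1],[8,0],[17,9],[22,0],[24,9],[44,2],[46,0]]
[[2,1],[8,0],[17,9],[44,2],[46,0]]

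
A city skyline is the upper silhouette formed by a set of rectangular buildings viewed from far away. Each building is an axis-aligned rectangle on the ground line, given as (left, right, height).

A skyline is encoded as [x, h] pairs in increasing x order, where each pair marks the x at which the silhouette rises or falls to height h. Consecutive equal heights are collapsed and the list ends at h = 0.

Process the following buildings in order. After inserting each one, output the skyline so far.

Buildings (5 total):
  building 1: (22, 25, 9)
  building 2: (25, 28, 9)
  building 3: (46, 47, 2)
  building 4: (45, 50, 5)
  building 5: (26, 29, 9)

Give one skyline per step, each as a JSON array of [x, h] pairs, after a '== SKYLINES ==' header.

== SKYLINES ==
[[22,9],[25,0]]
[[22,9],[28,0]]
[[22,9],[28,0],[46,2],[47,0]]
[[22,9],[28,0],[45,5],[50,0]]
[[22,9],[29,0],[45,5],[50,0]]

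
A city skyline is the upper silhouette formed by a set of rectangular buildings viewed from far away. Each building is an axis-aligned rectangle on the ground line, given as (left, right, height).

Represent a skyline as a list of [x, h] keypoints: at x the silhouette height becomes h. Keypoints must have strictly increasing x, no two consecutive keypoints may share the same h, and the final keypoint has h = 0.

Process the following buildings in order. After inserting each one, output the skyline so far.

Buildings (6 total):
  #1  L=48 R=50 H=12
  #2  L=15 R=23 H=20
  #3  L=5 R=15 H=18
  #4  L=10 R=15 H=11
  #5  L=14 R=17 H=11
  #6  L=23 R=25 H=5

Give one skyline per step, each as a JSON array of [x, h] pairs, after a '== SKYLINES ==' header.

== SKYLINES ==
[[48,12],[50,0]]
[[15,20],[23,0],[48,12],[50,0]]
[[5,18],[15,20],[23,0],[48,12],[50,0]]
[[5,18],[15,20],[23,0],[48,12],[50,0]]
[[5,18],[15,20],[23,0],[48,12],[50,0]]
[[5,18],[15,20],[23,5],[25,0],[48,12],[50,0]]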